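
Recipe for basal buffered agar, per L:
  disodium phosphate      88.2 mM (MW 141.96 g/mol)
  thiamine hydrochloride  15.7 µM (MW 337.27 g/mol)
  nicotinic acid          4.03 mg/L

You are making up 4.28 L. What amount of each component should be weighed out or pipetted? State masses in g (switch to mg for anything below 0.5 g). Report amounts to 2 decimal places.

Scale factor relative to 1 L: 4.28.
disodium phosphate: 88.2 mmol/L × 141.96 g/mol × 4.28 L ÷ 1000 = 53.59 g
thiamine hydrochloride: 15.7 µmol/L × 337.27 g/mol × 4.28 L ÷ 1000 = 22.66 mg
nicotinic acid: 4.03 mg/L × 4.28 L = 17.25 mg

disodium phosphate 53.59 g; thiamine hydrochloride 22.66 mg; nicotinic acid 17.25 mg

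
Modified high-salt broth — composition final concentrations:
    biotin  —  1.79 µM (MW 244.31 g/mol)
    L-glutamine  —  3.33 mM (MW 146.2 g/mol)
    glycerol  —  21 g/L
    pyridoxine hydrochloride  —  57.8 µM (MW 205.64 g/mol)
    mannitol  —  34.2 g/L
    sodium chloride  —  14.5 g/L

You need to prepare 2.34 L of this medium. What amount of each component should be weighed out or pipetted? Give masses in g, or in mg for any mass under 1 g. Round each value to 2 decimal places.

Working volume: 2.34 L.
biotin: 1.79 µmol/L × 244.31 g/mol × 2.34 L ÷ 1000 = 1.02 mg
L-glutamine: 3.33 mmol/L × 146.2 g/mol × 2.34 L ÷ 1000 = 1.14 g
glycerol: 21 g/L × 2.34 L = 49.14 g
pyridoxine hydrochloride: 57.8 µmol/L × 205.64 g/mol × 2.34 L ÷ 1000 = 27.81 mg
mannitol: 34.2 g/L × 2.34 L = 80.03 g
sodium chloride: 14.5 g/L × 2.34 L = 33.93 g

biotin 1.02 mg; L-glutamine 1.14 g; glycerol 49.14 g; pyridoxine hydrochloride 27.81 mg; mannitol 80.03 g; sodium chloride 33.93 g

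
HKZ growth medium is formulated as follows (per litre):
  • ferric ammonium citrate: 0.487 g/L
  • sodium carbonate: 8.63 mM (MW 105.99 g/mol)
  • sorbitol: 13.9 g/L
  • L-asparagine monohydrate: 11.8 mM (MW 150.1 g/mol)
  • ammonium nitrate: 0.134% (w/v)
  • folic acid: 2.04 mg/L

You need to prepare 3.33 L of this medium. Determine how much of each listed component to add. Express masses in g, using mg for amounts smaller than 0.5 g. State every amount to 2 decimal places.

ferric ammonium citrate 1.62 g; sodium carbonate 3.05 g; sorbitol 46.29 g; L-asparagine monohydrate 5.90 g; ammonium nitrate 4.46 g; folic acid 6.79 mg

Scale factor relative to 1 L: 3.33.
ferric ammonium citrate: 0.487 g/L × 3.33 L = 1.62 g
sodium carbonate: 8.63 mmol/L × 105.99 g/mol × 3.33 L ÷ 1000 = 3.05 g
sorbitol: 13.9 g/L × 3.33 L = 46.29 g
L-asparagine monohydrate: 11.8 mmol/L × 150.1 g/mol × 3.33 L ÷ 1000 = 5.90 g
ammonium nitrate: 0.134 g per 100 mL × 3330 mL ÷ 100 = 4.46 g
folic acid: 2.04 mg/L × 3.33 L = 6.79 mg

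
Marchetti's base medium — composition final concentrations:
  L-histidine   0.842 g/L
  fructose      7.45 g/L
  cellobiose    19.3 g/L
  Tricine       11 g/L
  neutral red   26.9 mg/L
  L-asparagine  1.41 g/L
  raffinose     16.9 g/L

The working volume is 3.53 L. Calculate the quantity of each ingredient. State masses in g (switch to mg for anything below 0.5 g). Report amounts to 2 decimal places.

Scale factor relative to 1 L: 3.53.
L-histidine: 0.842 g/L × 3.53 L = 2.97 g
fructose: 7.45 g/L × 3.53 L = 26.30 g
cellobiose: 19.3 g/L × 3.53 L = 68.13 g
Tricine: 11 g/L × 3.53 L = 38.83 g
neutral red: 26.9 mg/L × 3.53 L = 94.96 mg
L-asparagine: 1.41 g/L × 3.53 L = 4.98 g
raffinose: 16.9 g/L × 3.53 L = 59.66 g

L-histidine 2.97 g; fructose 26.30 g; cellobiose 68.13 g; Tricine 38.83 g; neutral red 94.96 mg; L-asparagine 4.98 g; raffinose 59.66 g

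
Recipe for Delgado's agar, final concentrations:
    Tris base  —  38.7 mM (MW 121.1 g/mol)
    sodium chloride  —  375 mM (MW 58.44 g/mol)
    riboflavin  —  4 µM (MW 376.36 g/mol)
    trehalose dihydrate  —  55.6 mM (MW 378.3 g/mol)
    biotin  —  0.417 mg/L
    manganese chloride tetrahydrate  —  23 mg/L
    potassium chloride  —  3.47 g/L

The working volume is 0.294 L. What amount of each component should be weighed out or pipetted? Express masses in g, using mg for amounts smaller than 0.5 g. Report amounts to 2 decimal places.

Tris base 1.38 g; sodium chloride 6.44 g; riboflavin 0.44 mg; trehalose dihydrate 6.18 g; biotin 0.12 mg; manganese chloride tetrahydrate 6.76 mg; potassium chloride 1.02 g

Scale factor relative to 1 L: 0.294.
Tris base: 38.7 mmol/L × 121.1 g/mol × 0.294 L ÷ 1000 = 1.38 g
sodium chloride: 375 mmol/L × 58.44 g/mol × 0.294 L ÷ 1000 = 6.44 g
riboflavin: 4 µmol/L × 376.36 g/mol × 0.294 L ÷ 1000 = 0.44 mg
trehalose dihydrate: 55.6 mmol/L × 378.3 g/mol × 0.294 L ÷ 1000 = 6.18 g
biotin: 0.417 mg/L × 0.294 L = 0.12 mg
manganese chloride tetrahydrate: 23 mg/L × 0.294 L = 6.76 mg
potassium chloride: 3.47 g/L × 0.294 L = 1.02 g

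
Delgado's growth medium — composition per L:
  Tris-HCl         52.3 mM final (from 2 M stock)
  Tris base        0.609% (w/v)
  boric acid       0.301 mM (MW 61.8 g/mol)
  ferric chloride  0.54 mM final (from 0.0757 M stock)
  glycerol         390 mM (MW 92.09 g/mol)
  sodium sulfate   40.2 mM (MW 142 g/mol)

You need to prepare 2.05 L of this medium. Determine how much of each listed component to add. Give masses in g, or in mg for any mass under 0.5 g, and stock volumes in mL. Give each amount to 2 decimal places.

Scale factor relative to 1 L: 2.05.
Tris-HCl: C1V1 = C2V2 → 52.3 mM × 2050 mL ÷ 2000 mM = 53.61 mL
Tris base: 0.609% w/v = 6.09 g/L → 6.09 × 2.05 L = 12.48 g
boric acid: 0.301 mmol/L × 61.8 mg/mmol × 2.05 L = 38.13 mg
ferric chloride: V = C2·V2/C1 = 0.54 mM × 2050 mL ÷ 75.7 mM = 14.62 mL
glycerol: 390 mmol/L × 92.09 g/mol × 2.05 L ÷ 1000 = 73.63 g
sodium sulfate: 40.2 mmol/L × 142 g/mol × 2.05 L ÷ 1000 = 11.70 g

Tris-HCl 53.61 mL; Tris base 12.48 g; boric acid 38.13 mg; ferric chloride 14.62 mL; glycerol 73.63 g; sodium sulfate 11.70 g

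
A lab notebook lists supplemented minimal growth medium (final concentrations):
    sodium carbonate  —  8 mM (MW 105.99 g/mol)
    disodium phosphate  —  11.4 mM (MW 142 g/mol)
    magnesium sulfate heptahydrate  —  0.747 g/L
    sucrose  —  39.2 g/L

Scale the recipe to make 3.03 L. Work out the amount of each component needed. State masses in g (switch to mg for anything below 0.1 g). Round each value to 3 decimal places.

sodium carbonate 2.569 g; disodium phosphate 4.905 g; magnesium sulfate heptahydrate 2.263 g; sucrose 118.776 g

Scale factor relative to 1 L: 3.03.
sodium carbonate: 8 mmol/L × 105.99 g/mol × 3.03 L ÷ 1000 = 2.569 g
disodium phosphate: 11.4 mmol/L × 142 g/mol × 3.03 L ÷ 1000 = 4.905 g
magnesium sulfate heptahydrate: 0.747 g/L × 3.03 L = 2.263 g
sucrose: 39.2 g/L × 3.03 L = 118.776 g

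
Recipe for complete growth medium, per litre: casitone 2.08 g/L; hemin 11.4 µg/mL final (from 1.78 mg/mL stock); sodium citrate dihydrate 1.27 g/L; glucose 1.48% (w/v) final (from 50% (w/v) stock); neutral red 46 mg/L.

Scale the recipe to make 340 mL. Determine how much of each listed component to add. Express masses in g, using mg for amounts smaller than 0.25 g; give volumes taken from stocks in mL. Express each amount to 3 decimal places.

Target volume = 340 mL = 0.34 L.
casitone: 2.08 g/L × 0.34 L = 0.707 g
hemin: dilute stock: 11.4 µg/mL × 340 mL ÷ 1780 µg/mL = 2.178 mL
sodium citrate dihydrate: 1.27 g/L × 0.34 L = 0.432 g
glucose: V = C2·V2/C1 = 1.48% ÷ 50% × 340 mL = 10.064 mL
neutral red: 46 mg/L × 0.34 L = 15.640 mg

casitone 0.707 g; hemin 2.178 mL; sodium citrate dihydrate 0.432 g; glucose 10.064 mL; neutral red 15.640 mg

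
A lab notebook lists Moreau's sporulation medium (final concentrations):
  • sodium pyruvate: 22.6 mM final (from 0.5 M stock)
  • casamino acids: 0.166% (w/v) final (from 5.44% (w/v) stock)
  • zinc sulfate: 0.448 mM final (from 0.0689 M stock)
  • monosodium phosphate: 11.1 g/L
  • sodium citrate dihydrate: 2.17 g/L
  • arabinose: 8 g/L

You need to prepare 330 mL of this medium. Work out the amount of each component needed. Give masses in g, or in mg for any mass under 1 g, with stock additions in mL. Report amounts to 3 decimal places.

Working volume: 330 mL = 0.33 L.
sodium pyruvate: dilute stock: 22.6 mM × 330 mL ÷ 500 mM = 14.916 mL
casamino acids: C1V1 = C2V2 → 0.166% ÷ 5.44% × 330 mL = 10.070 mL
zinc sulfate: C1V1 = C2V2 → 0.448 mM × 330 mL ÷ 68.9 mM = 2.146 mL
monosodium phosphate: 11.1 g/L × 0.33 L = 3.663 g
sodium citrate dihydrate: 2.17 g/L × 0.33 L = 0.7161 g = 716.100 mg
arabinose: 8 g/L × 0.33 L = 2.640 g

sodium pyruvate 14.916 mL; casamino acids 10.070 mL; zinc sulfate 2.146 mL; monosodium phosphate 3.663 g; sodium citrate dihydrate 716.100 mg; arabinose 2.640 g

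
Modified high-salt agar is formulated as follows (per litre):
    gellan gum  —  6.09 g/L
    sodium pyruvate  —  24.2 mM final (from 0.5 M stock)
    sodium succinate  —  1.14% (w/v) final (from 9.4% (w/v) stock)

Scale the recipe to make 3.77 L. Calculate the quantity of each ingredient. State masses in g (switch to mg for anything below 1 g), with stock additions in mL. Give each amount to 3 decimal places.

gellan gum 22.959 g; sodium pyruvate 182.468 mL; sodium succinate 457.213 mL

Working volume: 3.77 L.
gellan gum: 6.09 g/L × 3.77 L = 22.959 g
sodium pyruvate: V = C2·V2/C1 = 24.2 mM × 3770 mL ÷ 500 mM = 182.468 mL
sodium succinate: dilute stock: 1.14% ÷ 9.4% × 3770 mL = 457.213 mL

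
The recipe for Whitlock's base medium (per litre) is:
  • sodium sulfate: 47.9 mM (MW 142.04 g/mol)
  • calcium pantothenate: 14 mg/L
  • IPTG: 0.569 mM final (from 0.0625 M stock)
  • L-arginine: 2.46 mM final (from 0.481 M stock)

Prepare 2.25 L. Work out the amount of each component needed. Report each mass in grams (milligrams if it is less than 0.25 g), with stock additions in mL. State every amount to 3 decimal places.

sodium sulfate 15.308 g; calcium pantothenate 31.500 mg; IPTG 20.484 mL; L-arginine 11.507 mL

Scale factor relative to 1 L: 2.25.
sodium sulfate: 47.9 mmol/L × 142.04 g/mol × 2.25 L ÷ 1000 = 15.308 g
calcium pantothenate: 14 mg/L × 2.25 L = 31.500 mg
IPTG: C1V1 = C2V2 → 0.569 mM × 2250 mL ÷ 62.5 mM = 20.484 mL
L-arginine: dilute stock: 2.46 mM × 2250 mL ÷ 481 mM = 11.507 mL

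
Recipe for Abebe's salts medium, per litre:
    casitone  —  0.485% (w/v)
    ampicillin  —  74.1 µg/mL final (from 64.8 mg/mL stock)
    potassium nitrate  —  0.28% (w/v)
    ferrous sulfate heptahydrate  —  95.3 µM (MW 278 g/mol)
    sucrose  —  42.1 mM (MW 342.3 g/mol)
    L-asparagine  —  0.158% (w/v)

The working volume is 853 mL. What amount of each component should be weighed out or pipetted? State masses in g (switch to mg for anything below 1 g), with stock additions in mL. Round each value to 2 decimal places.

Working volume: 853 mL = 0.853 L.
casitone: 0.485 g per 100 mL × 853 mL ÷ 100 = 4.14 g
ampicillin: C1V1 = C2V2 → 74.1 µg/mL × 853 mL ÷ 64800 µg/mL = 0.98 mL
potassium nitrate: 0.28 g per 100 mL × 853 mL ÷ 100 = 2.39 g
ferrous sulfate heptahydrate: 95.3 µmol/L × 278 g/mol × 0.853 L ÷ 1000 = 22.60 mg
sucrose: 42.1 mmol/L × 342.3 g/mol × 0.853 L ÷ 1000 = 12.29 g
L-asparagine: 0.158% w/v = 1.58 g/L → 1.58 × 0.853 L = 1.35 g

casitone 4.14 g; ampicillin 0.98 mL; potassium nitrate 2.39 g; ferrous sulfate heptahydrate 22.60 mg; sucrose 12.29 g; L-asparagine 1.35 g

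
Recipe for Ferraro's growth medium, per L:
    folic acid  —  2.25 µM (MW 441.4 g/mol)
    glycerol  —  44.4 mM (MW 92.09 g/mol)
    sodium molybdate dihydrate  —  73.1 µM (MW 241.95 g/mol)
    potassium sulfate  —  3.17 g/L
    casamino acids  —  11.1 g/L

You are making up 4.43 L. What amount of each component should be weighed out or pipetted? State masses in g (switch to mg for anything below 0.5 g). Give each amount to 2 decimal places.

Scale factor relative to 1 L: 4.43.
folic acid: 2.25 µmol/L × 441.4 g/mol × 4.43 L ÷ 1000 = 4.40 mg
glycerol: 44.4 mmol/L × 92.09 g/mol × 4.43 L ÷ 1000 = 18.11 g
sodium molybdate dihydrate: 73.1 µmol/L × 241.95 g/mol × 4.43 L ÷ 1000 = 78.35 mg
potassium sulfate: 3.17 g/L × 4.43 L = 14.04 g
casamino acids: 11.1 g/L × 4.43 L = 49.17 g

folic acid 4.40 mg; glycerol 18.11 g; sodium molybdate dihydrate 78.35 mg; potassium sulfate 14.04 g; casamino acids 49.17 g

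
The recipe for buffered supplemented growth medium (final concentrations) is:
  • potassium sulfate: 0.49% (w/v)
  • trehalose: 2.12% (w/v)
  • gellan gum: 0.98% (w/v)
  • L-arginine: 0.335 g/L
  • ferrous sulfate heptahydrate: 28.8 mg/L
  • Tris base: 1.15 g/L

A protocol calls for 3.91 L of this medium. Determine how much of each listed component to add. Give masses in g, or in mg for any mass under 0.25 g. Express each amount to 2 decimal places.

Working volume: 3.91 L.
potassium sulfate: 0.49% w/v = 4.9 g/L → 4.9 × 3.91 L = 19.16 g
trehalose: 2.12% w/v = 21.2 g/L → 21.2 × 3.91 L = 82.89 g
gellan gum: 0.98% w/v = 9.8 g/L → 9.8 × 3.91 L = 38.32 g
L-arginine: 0.335 g/L × 3.91 L = 1.31 g
ferrous sulfate heptahydrate: 28.8 mg/L × 3.91 L = 112.61 mg
Tris base: 1.15 g/L × 3.91 L = 4.50 g

potassium sulfate 19.16 g; trehalose 82.89 g; gellan gum 38.32 g; L-arginine 1.31 g; ferrous sulfate heptahydrate 112.61 mg; Tris base 4.50 g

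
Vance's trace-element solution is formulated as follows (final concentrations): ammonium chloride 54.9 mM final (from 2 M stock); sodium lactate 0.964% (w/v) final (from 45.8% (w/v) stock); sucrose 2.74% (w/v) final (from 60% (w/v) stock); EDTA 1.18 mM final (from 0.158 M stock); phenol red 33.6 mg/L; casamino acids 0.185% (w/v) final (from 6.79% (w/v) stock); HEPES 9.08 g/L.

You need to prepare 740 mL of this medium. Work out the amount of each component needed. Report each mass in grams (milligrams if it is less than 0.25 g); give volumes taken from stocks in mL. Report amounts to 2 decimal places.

ammonium chloride 20.31 mL; sodium lactate 15.58 mL; sucrose 33.79 mL; EDTA 5.53 mL; phenol red 24.86 mg; casamino acids 20.16 mL; HEPES 6.72 g

Scale factor relative to 1 L: 0.74.
ammonium chloride: V = C2·V2/C1 = 54.9 mM × 740 mL ÷ 2000 mM = 20.31 mL
sodium lactate: dilute stock: 0.964% ÷ 45.8% × 740 mL = 15.58 mL
sucrose: C1V1 = C2V2 → 2.74% ÷ 60% × 740 mL = 33.79 mL
EDTA: C1V1 = C2V2 → 1.18 mM × 740 mL ÷ 158 mM = 5.53 mL
phenol red: 33.6 mg/L × 0.74 L = 24.86 mg
casamino acids: V = C2·V2/C1 = 0.185% ÷ 6.79% × 740 mL = 20.16 mL
HEPES: 9.08 g/L × 0.74 L = 6.72 g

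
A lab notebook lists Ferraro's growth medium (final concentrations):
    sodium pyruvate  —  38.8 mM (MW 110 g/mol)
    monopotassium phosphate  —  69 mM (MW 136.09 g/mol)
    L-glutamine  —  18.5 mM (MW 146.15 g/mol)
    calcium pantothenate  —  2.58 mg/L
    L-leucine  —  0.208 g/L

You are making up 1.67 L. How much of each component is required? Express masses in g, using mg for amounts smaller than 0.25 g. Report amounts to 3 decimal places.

Scale factor relative to 1 L: 1.67.
sodium pyruvate: 38.8 mmol/L × 110 g/mol × 1.67 L ÷ 1000 = 7.128 g
monopotassium phosphate: 69 mmol/L × 136.09 g/mol × 1.67 L ÷ 1000 = 15.682 g
L-glutamine: 18.5 mmol/L × 146.15 g/mol × 1.67 L ÷ 1000 = 4.515 g
calcium pantothenate: 2.58 mg/L × 1.67 L = 4.309 mg
L-leucine: 0.208 g/L × 1.67 L = 0.347 g

sodium pyruvate 7.128 g; monopotassium phosphate 15.682 g; L-glutamine 4.515 g; calcium pantothenate 4.309 mg; L-leucine 0.347 g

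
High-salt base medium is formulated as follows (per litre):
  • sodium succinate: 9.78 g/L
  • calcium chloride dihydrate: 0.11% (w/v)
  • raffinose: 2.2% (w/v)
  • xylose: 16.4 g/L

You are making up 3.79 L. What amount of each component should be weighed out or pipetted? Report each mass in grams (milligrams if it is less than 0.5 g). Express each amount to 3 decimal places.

sodium succinate 37.066 g; calcium chloride dihydrate 4.169 g; raffinose 83.380 g; xylose 62.156 g

Working volume: 3.79 L.
sodium succinate: 9.78 g/L × 3.79 L = 37.066 g
calcium chloride dihydrate: 0.11% w/v = 1.1 g/L → 1.1 × 3.79 L = 4.169 g
raffinose: 2.2% w/v = 22 g/L → 22 × 3.79 L = 83.380 g
xylose: 16.4 g/L × 3.79 L = 62.156 g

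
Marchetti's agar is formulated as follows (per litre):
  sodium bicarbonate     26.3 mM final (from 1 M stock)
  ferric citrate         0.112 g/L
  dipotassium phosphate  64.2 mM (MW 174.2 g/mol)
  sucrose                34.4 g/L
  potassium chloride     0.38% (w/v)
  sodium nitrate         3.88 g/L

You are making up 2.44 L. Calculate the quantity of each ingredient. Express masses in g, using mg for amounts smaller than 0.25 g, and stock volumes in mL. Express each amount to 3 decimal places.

Scale factor relative to 1 L: 2.44.
sodium bicarbonate: C1V1 = C2V2 → 26.3 mM × 2440 mL ÷ 1000 mM = 64.172 mL
ferric citrate: 0.112 g/L × 2.44 L = 0.273 g
dipotassium phosphate: 64.2 mmol/L × 174.2 g/mol × 2.44 L ÷ 1000 = 27.288 g
sucrose: 34.4 g/L × 2.44 L = 83.936 g
potassium chloride: 0.38 g per 100 mL × 2440 mL ÷ 100 = 9.272 g
sodium nitrate: 3.88 g/L × 2.44 L = 9.467 g

sodium bicarbonate 64.172 mL; ferric citrate 0.273 g; dipotassium phosphate 27.288 g; sucrose 83.936 g; potassium chloride 9.272 g; sodium nitrate 9.467 g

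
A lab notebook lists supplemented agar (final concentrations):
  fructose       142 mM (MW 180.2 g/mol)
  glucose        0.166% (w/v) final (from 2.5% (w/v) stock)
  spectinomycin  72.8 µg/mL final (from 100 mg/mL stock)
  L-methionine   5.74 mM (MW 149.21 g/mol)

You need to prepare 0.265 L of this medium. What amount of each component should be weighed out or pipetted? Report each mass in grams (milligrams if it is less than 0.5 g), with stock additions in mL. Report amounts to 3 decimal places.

Working volume: 0.265 L.
fructose: 142 mmol/L × 180.2 g/mol × 0.265 L ÷ 1000 = 6.781 g
glucose: V = C2·V2/C1 = 0.166% ÷ 2.5% × 265 mL = 17.596 mL
spectinomycin: C1V1 = C2V2 → 72.8 µg/mL × 265 mL ÷ 100000 µg/mL = 0.193 mL
L-methionine: 5.74 mmol/L × 149.21 mg/mmol × 0.265 L = 226.963 mg

fructose 6.781 g; glucose 17.596 mL; spectinomycin 0.193 mL; L-methionine 226.963 mg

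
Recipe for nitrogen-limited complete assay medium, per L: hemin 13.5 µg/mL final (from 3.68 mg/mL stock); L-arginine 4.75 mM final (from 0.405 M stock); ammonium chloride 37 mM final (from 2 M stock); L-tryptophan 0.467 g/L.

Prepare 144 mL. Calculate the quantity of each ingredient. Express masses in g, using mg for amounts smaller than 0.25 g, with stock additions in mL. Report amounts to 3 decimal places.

Target volume = 144 mL = 0.144 L.
hemin: C1V1 = C2V2 → 13.5 µg/mL × 144 mL ÷ 3680 µg/mL = 0.528 mL
L-arginine: dilute stock: 4.75 mM × 144 mL ÷ 405 mM = 1.689 mL
ammonium chloride: dilute stock: 37 mM × 144 mL ÷ 2000 mM = 2.664 mL
L-tryptophan: 0.467 g/L × 0.144 L = 0.067248 g = 67.248 mg

hemin 0.528 mL; L-arginine 1.689 mL; ammonium chloride 2.664 mL; L-tryptophan 67.248 mg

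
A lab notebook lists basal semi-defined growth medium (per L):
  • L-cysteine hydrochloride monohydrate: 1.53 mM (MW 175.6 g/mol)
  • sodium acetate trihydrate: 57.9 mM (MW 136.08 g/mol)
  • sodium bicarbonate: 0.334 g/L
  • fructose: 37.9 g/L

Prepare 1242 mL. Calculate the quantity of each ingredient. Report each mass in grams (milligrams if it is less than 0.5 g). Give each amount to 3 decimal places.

Scale factor relative to 1 L: 1.242.
L-cysteine hydrochloride monohydrate: 1.53 mmol/L × 175.6 mg/mmol × 1.242 L = 333.686 mg
sodium acetate trihydrate: 57.9 mmol/L × 136.08 g/mol × 1.242 L ÷ 1000 = 9.786 g
sodium bicarbonate: 0.334 g/L × 1.242 L = 0.414828 g = 414.828 mg
fructose: 37.9 g/L × 1.242 L = 47.072 g

L-cysteine hydrochloride monohydrate 333.686 mg; sodium acetate trihydrate 9.786 g; sodium bicarbonate 414.828 mg; fructose 47.072 g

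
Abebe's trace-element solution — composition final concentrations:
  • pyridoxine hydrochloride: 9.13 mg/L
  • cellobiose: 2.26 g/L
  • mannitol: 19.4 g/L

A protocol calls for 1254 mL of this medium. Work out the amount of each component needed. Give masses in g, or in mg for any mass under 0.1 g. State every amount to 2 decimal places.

pyridoxine hydrochloride 11.45 mg; cellobiose 2.83 g; mannitol 24.33 g

Scale factor relative to 1 L: 1.254.
pyridoxine hydrochloride: 9.13 mg/L × 1.254 L = 11.45 mg
cellobiose: 2.26 g/L × 1.254 L = 2.83 g
mannitol: 19.4 g/L × 1.254 L = 24.33 g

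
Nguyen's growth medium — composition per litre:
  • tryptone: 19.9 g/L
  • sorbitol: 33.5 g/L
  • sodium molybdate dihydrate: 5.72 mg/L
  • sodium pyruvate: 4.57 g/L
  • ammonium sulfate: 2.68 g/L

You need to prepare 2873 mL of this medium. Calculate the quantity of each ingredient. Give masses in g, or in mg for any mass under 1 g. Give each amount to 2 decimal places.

tryptone 57.17 g; sorbitol 96.25 g; sodium molybdate dihydrate 16.43 mg; sodium pyruvate 13.13 g; ammonium sulfate 7.70 g

Working volume: 2873 mL = 2.873 L.
tryptone: 19.9 g/L × 2.873 L = 57.17 g
sorbitol: 33.5 g/L × 2.873 L = 96.25 g
sodium molybdate dihydrate: 5.72 mg/L × 2.873 L = 16.43 mg
sodium pyruvate: 4.57 g/L × 2.873 L = 13.13 g
ammonium sulfate: 2.68 g/L × 2.873 L = 7.70 g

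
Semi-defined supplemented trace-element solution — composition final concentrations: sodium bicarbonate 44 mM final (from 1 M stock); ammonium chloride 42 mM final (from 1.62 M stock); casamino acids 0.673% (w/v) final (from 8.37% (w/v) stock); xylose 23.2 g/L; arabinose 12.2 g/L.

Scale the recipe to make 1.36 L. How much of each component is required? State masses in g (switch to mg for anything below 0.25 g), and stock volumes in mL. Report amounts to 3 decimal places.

sodium bicarbonate 59.840 mL; ammonium chloride 35.259 mL; casamino acids 109.352 mL; xylose 31.552 g; arabinose 16.592 g

Scale factor relative to 1 L: 1.36.
sodium bicarbonate: C1V1 = C2V2 → 44 mM × 1360 mL ÷ 1000 mM = 59.840 mL
ammonium chloride: C1V1 = C2V2 → 42 mM × 1360 mL ÷ 1620 mM = 35.259 mL
casamino acids: V = C2·V2/C1 = 0.673% ÷ 8.37% × 1360 mL = 109.352 mL
xylose: 23.2 g/L × 1.36 L = 31.552 g
arabinose: 12.2 g/L × 1.36 L = 16.592 g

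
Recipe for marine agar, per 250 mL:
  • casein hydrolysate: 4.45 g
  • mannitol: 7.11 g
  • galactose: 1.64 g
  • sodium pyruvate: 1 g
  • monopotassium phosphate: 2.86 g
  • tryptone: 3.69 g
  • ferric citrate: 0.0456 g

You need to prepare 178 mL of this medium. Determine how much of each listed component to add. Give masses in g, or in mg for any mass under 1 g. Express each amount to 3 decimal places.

casein hydrolysate 3.168 g; mannitol 5.062 g; galactose 1.168 g; sodium pyruvate 712.000 mg; monopotassium phosphate 2.036 g; tryptone 2.627 g; ferric citrate 32.467 mg

Ratio of target to recipe volume: 178 / 250 = 0.712.
casein hydrolysate: 4.45 g × (178 mL / 250 mL) = 3.168 g
mannitol: 7.11 g × (178 mL / 250 mL) = 5.062 g
galactose: 1.64 g × (178 mL / 250 mL) = 1.168 g
sodium pyruvate: 1 g × (178 mL / 250 mL) = 0.712 g = 712.000 mg
monopotassium phosphate: 2.86 g × (178 mL / 250 mL) = 2.036 g
tryptone: 3.69 g × (178 mL / 250 mL) = 2.627 g
ferric citrate: 0.0456 g × (178 mL / 250 mL) = 0.0324672 g = 32.467 mg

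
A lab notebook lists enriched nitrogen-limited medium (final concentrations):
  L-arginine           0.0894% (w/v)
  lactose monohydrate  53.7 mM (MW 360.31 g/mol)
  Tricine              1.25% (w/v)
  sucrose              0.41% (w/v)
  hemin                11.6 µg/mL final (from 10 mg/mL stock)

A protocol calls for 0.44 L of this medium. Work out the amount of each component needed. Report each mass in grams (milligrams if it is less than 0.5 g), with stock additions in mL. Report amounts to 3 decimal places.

L-arginine 393.360 mg; lactose monohydrate 8.513 g; Tricine 5.500 g; sucrose 1.804 g; hemin 0.510 mL

Scale factor relative to 1 L: 0.44.
L-arginine: 0.0894 g per 100 mL × 440 mL ÷ 100 = 0.39336 g = 393.360 mg
lactose monohydrate: 53.7 mmol/L × 360.31 g/mol × 0.44 L ÷ 1000 = 8.513 g
Tricine: 1.25 g per 100 mL × 440 mL ÷ 100 = 5.500 g
sucrose: 0.41 g per 100 mL × 440 mL ÷ 100 = 1.804 g
hemin: C1V1 = C2V2 → 11.6 µg/mL × 440 mL ÷ 10000 µg/mL = 0.510 mL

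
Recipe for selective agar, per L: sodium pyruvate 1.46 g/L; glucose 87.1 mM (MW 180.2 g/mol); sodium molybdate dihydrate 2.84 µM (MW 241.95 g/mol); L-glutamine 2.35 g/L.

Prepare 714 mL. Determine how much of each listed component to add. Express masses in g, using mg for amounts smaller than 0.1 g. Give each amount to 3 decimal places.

Target volume = 714 mL = 0.714 L.
sodium pyruvate: 1.46 g/L × 0.714 L = 1.042 g
glucose: 87.1 mmol/L × 180.2 g/mol × 0.714 L ÷ 1000 = 11.207 g
sodium molybdate dihydrate: 2.84 µmol/L × 241.95 g/mol × 0.714 L ÷ 1000 = 0.491 mg
L-glutamine: 2.35 g/L × 0.714 L = 1.678 g

sodium pyruvate 1.042 g; glucose 11.207 g; sodium molybdate dihydrate 0.491 mg; L-glutamine 1.678 g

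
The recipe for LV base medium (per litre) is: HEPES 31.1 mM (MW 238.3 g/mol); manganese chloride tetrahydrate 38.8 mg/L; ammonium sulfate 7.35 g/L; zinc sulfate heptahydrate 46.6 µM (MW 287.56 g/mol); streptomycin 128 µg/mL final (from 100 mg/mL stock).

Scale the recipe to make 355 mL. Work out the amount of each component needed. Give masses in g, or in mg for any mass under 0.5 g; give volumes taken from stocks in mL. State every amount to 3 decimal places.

Working volume: 355 mL = 0.355 L.
HEPES: 31.1 mmol/L × 238.3 g/mol × 0.355 L ÷ 1000 = 2.631 g
manganese chloride tetrahydrate: 38.8 mg/L × 0.355 L = 13.774 mg
ammonium sulfate: 7.35 g/L × 0.355 L = 2.609 g
zinc sulfate heptahydrate: 46.6 µmol/L × 287.56 g/mol × 0.355 L ÷ 1000 = 4.757 mg
streptomycin: dilute stock: 128 µg/mL × 355 mL ÷ 100000 µg/mL = 0.454 mL

HEPES 2.631 g; manganese chloride tetrahydrate 13.774 mg; ammonium sulfate 2.609 g; zinc sulfate heptahydrate 4.757 mg; streptomycin 0.454 mL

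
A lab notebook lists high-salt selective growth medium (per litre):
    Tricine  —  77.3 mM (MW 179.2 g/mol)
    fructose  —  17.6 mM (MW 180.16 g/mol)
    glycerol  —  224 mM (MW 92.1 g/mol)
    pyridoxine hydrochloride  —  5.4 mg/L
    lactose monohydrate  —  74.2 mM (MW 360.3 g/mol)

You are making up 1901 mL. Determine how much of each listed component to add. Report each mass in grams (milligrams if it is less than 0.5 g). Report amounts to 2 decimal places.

Tricine 26.33 g; fructose 6.03 g; glycerol 39.22 g; pyridoxine hydrochloride 10.27 mg; lactose monohydrate 50.82 g

Working volume: 1901 mL = 1.901 L.
Tricine: 77.3 mmol/L × 179.2 g/mol × 1.901 L ÷ 1000 = 26.33 g
fructose: 17.6 mmol/L × 180.16 g/mol × 1.901 L ÷ 1000 = 6.03 g
glycerol: 224 mmol/L × 92.1 g/mol × 1.901 L ÷ 1000 = 39.22 g
pyridoxine hydrochloride: 5.4 mg/L × 1.901 L = 10.27 mg
lactose monohydrate: 74.2 mmol/L × 360.3 g/mol × 1.901 L ÷ 1000 = 50.82 g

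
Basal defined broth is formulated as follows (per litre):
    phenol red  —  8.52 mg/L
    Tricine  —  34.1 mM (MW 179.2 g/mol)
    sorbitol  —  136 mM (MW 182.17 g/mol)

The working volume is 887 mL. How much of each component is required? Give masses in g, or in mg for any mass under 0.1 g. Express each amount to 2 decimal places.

Target volume = 887 mL = 0.887 L.
phenol red: 8.52 mg/L × 0.887 L = 7.56 mg
Tricine: 34.1 mmol/L × 179.2 g/mol × 0.887 L ÷ 1000 = 5.42 g
sorbitol: 136 mmol/L × 182.17 g/mol × 0.887 L ÷ 1000 = 21.98 g

phenol red 7.56 mg; Tricine 5.42 g; sorbitol 21.98 g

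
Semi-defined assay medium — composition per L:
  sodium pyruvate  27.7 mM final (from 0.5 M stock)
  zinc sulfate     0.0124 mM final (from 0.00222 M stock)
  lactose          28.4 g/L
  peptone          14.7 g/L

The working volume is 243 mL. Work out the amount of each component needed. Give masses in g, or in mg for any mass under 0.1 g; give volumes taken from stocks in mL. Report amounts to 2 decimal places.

Scale factor relative to 1 L: 0.243.
sodium pyruvate: C1V1 = C2V2 → 27.7 mM × 243 mL ÷ 500 mM = 13.46 mL
zinc sulfate: V = C2·V2/C1 = 0.0124 mM × 243 mL ÷ 2.22 mM = 1.36 mL
lactose: 28.4 g/L × 0.243 L = 6.90 g
peptone: 14.7 g/L × 0.243 L = 3.57 g

sodium pyruvate 13.46 mL; zinc sulfate 1.36 mL; lactose 6.90 g; peptone 3.57 g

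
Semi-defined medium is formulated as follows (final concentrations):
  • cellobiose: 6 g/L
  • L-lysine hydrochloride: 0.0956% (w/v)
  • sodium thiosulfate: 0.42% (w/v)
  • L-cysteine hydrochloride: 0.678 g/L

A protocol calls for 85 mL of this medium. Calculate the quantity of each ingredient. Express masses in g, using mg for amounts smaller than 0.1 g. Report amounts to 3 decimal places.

Working volume: 85 mL = 0.085 L.
cellobiose: 6 g/L × 0.085 L = 0.510 g
L-lysine hydrochloride: 0.0956% w/v = 0.956 g/L → 0.956 × 0.085 L = 0.08126 g = 81.260 mg
sodium thiosulfate: 0.42 g per 100 mL × 85 mL ÷ 100 = 0.357 g
L-cysteine hydrochloride: 0.678 g/L × 0.085 L = 0.05763 g = 57.630 mg

cellobiose 0.510 g; L-lysine hydrochloride 81.260 mg; sodium thiosulfate 0.357 g; L-cysteine hydrochloride 57.630 mg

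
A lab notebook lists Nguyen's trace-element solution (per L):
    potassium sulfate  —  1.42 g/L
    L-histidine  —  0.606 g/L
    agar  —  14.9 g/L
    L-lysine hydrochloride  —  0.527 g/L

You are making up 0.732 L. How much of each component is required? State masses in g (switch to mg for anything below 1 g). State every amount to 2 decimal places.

potassium sulfate 1.04 g; L-histidine 443.59 mg; agar 10.91 g; L-lysine hydrochloride 385.76 mg

Working volume: 0.732 L.
potassium sulfate: 1.42 g/L × 0.732 L = 1.04 g
L-histidine: 0.606 g/L × 0.732 L = 0.443592 g = 443.59 mg
agar: 14.9 g/L × 0.732 L = 10.91 g
L-lysine hydrochloride: 0.527 g/L × 0.732 L = 0.385764 g = 385.76 mg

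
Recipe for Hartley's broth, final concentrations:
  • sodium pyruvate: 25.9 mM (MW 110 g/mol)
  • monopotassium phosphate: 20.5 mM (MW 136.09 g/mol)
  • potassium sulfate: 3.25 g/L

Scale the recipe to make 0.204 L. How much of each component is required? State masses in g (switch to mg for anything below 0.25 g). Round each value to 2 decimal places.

Scale factor relative to 1 L: 0.204.
sodium pyruvate: 25.9 mmol/L × 110 g/mol × 0.204 L ÷ 1000 = 0.58 g
monopotassium phosphate: 20.5 mmol/L × 136.09 g/mol × 0.204 L ÷ 1000 = 0.57 g
potassium sulfate: 3.25 g/L × 0.204 L = 0.66 g

sodium pyruvate 0.58 g; monopotassium phosphate 0.57 g; potassium sulfate 0.66 g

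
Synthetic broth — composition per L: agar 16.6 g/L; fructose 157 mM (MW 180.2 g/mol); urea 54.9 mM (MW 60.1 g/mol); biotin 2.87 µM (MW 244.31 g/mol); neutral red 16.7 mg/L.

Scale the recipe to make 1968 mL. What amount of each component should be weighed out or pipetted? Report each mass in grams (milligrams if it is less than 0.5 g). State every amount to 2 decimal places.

Target volume = 1968 mL = 1.968 L.
agar: 16.6 g/L × 1.968 L = 32.67 g
fructose: 157 mmol/L × 180.2 g/mol × 1.968 L ÷ 1000 = 55.68 g
urea: 54.9 mmol/L × 60.1 g/mol × 1.968 L ÷ 1000 = 6.49 g
biotin: 2.87 µmol/L × 244.31 g/mol × 1.968 L ÷ 1000 = 1.38 mg
neutral red: 16.7 mg/L × 1.968 L = 32.87 mg

agar 32.67 g; fructose 55.68 g; urea 6.49 g; biotin 1.38 mg; neutral red 32.87 mg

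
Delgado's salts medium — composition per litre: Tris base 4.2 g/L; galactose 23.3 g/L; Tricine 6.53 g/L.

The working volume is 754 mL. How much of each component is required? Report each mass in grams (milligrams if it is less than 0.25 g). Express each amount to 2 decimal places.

Tris base 3.17 g; galactose 17.57 g; Tricine 4.92 g

Working volume: 754 mL = 0.754 L.
Tris base: 4.2 g/L × 0.754 L = 3.17 g
galactose: 23.3 g/L × 0.754 L = 17.57 g
Tricine: 6.53 g/L × 0.754 L = 4.92 g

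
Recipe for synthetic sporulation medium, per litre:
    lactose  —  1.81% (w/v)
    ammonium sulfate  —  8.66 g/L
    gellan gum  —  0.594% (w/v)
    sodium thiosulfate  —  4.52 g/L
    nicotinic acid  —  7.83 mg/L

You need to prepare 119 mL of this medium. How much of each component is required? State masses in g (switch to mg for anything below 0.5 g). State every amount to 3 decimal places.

lactose 2.154 g; ammonium sulfate 1.031 g; gellan gum 0.707 g; sodium thiosulfate 0.538 g; nicotinic acid 0.932 mg

Target volume = 119 mL = 0.119 L.
lactose: 1.81% w/v = 18.1 g/L → 18.1 × 0.119 L = 2.154 g
ammonium sulfate: 8.66 g/L × 0.119 L = 1.031 g
gellan gum: 0.594 g per 100 mL × 119 mL ÷ 100 = 0.707 g
sodium thiosulfate: 4.52 g/L × 0.119 L = 0.538 g
nicotinic acid: 7.83 mg/L × 0.119 L = 0.932 mg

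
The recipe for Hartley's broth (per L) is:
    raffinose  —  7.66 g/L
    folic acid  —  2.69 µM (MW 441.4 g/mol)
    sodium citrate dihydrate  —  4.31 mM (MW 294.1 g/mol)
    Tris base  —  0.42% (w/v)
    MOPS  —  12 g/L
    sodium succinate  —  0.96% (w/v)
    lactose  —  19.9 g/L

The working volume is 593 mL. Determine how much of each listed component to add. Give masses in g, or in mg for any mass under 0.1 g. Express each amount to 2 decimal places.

Target volume = 593 mL = 0.593 L.
raffinose: 7.66 g/L × 0.593 L = 4.54 g
folic acid: 2.69 µmol/L × 441.4 g/mol × 0.593 L ÷ 1000 = 0.70 mg
sodium citrate dihydrate: 4.31 mmol/L × 294.1 g/mol × 0.593 L ÷ 1000 = 0.75 g
Tris base: 0.42% w/v = 4.2 g/L → 4.2 × 0.593 L = 2.49 g
MOPS: 12 g/L × 0.593 L = 7.12 g
sodium succinate: 0.96% w/v = 9.6 g/L → 9.6 × 0.593 L = 5.69 g
lactose: 19.9 g/L × 0.593 L = 11.80 g

raffinose 4.54 g; folic acid 0.70 mg; sodium citrate dihydrate 0.75 g; Tris base 2.49 g; MOPS 7.12 g; sodium succinate 5.69 g; lactose 11.80 g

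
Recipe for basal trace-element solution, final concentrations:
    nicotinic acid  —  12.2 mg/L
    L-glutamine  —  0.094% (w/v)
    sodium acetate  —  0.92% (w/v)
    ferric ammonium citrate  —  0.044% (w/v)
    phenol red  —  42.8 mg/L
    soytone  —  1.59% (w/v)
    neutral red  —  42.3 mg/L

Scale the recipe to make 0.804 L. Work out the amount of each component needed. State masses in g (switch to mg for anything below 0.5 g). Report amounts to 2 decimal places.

nicotinic acid 9.81 mg; L-glutamine 0.76 g; sodium acetate 7.40 g; ferric ammonium citrate 353.76 mg; phenol red 34.41 mg; soytone 12.78 g; neutral red 34.01 mg

Scale factor relative to 1 L: 0.804.
nicotinic acid: 12.2 mg/L × 0.804 L = 9.81 mg
L-glutamine: 0.094 g per 100 mL × 804 mL ÷ 100 = 0.76 g
sodium acetate: 0.92% w/v = 9.2 g/L → 9.2 × 0.804 L = 7.40 g
ferric ammonium citrate: 0.044 g per 100 mL × 804 mL ÷ 100 = 0.35376 g = 353.76 mg
phenol red: 42.8 mg/L × 0.804 L = 34.41 mg
soytone: 1.59% w/v = 15.9 g/L → 15.9 × 0.804 L = 12.78 g
neutral red: 42.3 mg/L × 0.804 L = 34.01 mg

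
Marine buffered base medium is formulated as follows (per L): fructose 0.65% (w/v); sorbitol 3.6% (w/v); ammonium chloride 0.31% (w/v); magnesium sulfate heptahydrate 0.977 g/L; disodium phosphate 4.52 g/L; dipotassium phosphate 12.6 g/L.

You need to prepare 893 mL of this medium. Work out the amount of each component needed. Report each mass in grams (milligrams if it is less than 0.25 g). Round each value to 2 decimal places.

fructose 5.80 g; sorbitol 32.15 g; ammonium chloride 2.77 g; magnesium sulfate heptahydrate 0.87 g; disodium phosphate 4.04 g; dipotassium phosphate 11.25 g

Scale factor relative to 1 L: 0.893.
fructose: 0.65% w/v = 6.5 g/L → 6.5 × 0.893 L = 5.80 g
sorbitol: 3.6% w/v = 36 g/L → 36 × 0.893 L = 32.15 g
ammonium chloride: 0.31% w/v = 3.1 g/L → 3.1 × 0.893 L = 2.77 g
magnesium sulfate heptahydrate: 0.977 g/L × 0.893 L = 0.87 g
disodium phosphate: 4.52 g/L × 0.893 L = 4.04 g
dipotassium phosphate: 12.6 g/L × 0.893 L = 11.25 g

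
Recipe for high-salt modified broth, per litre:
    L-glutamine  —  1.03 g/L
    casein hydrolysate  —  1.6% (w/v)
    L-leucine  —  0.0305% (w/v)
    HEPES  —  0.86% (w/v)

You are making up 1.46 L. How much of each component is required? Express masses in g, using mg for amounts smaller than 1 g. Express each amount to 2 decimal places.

Working volume: 1.46 L.
L-glutamine: 1.03 g/L × 1.46 L = 1.50 g
casein hydrolysate: 1.6% w/v = 16 g/L → 16 × 1.46 L = 23.36 g
L-leucine: 0.0305 g per 100 mL × 1460 mL ÷ 100 = 0.4453 g = 445.30 mg
HEPES: 0.86% w/v = 8.6 g/L → 8.6 × 1.46 L = 12.56 g

L-glutamine 1.50 g; casein hydrolysate 23.36 g; L-leucine 445.30 mg; HEPES 12.56 g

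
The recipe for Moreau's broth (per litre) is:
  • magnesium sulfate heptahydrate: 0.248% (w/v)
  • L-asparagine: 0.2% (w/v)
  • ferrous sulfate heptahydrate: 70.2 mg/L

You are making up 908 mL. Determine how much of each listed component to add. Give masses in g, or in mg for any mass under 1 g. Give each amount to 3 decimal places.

Target volume = 908 mL = 0.908 L.
magnesium sulfate heptahydrate: 0.248% w/v = 2.48 g/L → 2.48 × 0.908 L = 2.252 g
L-asparagine: 0.2 g per 100 mL × 908 mL ÷ 100 = 1.816 g
ferrous sulfate heptahydrate: 70.2 mg/L × 0.908 L = 63.742 mg

magnesium sulfate heptahydrate 2.252 g; L-asparagine 1.816 g; ferrous sulfate heptahydrate 63.742 mg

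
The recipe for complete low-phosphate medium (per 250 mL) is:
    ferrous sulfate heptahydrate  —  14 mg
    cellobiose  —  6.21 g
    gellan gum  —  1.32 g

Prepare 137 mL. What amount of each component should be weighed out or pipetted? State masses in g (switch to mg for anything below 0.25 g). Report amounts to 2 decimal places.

Scale factor = 137 mL / 250 mL = 0.548.
ferrous sulfate heptahydrate: 14 mg × (137 mL / 250 mL) = 7.67 mg
cellobiose: 6.21 g × (137 mL / 250 mL) = 3.40 g
gellan gum: 1.32 g × (137 mL / 250 mL) = 0.72 g

ferrous sulfate heptahydrate 7.67 mg; cellobiose 3.40 g; gellan gum 0.72 g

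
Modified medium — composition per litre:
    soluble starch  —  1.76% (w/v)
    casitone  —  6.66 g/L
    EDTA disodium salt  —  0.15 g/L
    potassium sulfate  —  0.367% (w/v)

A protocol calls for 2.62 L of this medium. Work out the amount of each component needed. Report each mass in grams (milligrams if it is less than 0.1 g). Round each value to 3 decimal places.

soluble starch 46.112 g; casitone 17.449 g; EDTA disodium salt 0.393 g; potassium sulfate 9.615 g

Scale factor relative to 1 L: 2.62.
soluble starch: 1.76 g per 100 mL × 2620 mL ÷ 100 = 46.112 g
casitone: 6.66 g/L × 2.62 L = 17.449 g
EDTA disodium salt: 0.15 g/L × 2.62 L = 0.393 g
potassium sulfate: 0.367 g per 100 mL × 2620 mL ÷ 100 = 9.615 g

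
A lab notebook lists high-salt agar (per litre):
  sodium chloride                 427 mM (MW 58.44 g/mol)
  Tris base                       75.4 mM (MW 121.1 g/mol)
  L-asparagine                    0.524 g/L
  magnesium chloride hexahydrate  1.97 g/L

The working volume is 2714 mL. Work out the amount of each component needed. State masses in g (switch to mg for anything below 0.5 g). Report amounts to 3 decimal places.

sodium chloride 67.725 g; Tris base 24.781 g; L-asparagine 1.422 g; magnesium chloride hexahydrate 5.347 g

Working volume: 2714 mL = 2.714 L.
sodium chloride: 427 mmol/L × 58.44 g/mol × 2.714 L ÷ 1000 = 67.725 g
Tris base: 75.4 mmol/L × 121.1 g/mol × 2.714 L ÷ 1000 = 24.781 g
L-asparagine: 0.524 g/L × 2.714 L = 1.422 g
magnesium chloride hexahydrate: 1.97 g/L × 2.714 L = 5.347 g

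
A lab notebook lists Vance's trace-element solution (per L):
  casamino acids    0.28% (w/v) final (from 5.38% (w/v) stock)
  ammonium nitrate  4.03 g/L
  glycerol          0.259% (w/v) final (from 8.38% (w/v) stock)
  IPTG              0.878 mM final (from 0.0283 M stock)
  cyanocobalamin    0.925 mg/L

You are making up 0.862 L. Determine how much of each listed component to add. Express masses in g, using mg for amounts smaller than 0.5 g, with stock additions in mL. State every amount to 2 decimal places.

casamino acids 44.86 mL; ammonium nitrate 3.47 g; glycerol 26.64 mL; IPTG 26.74 mL; cyanocobalamin 0.80 mg

Working volume: 0.862 L.
casamino acids: C1V1 = C2V2 → 0.28% ÷ 5.38% × 862 mL = 44.86 mL
ammonium nitrate: 4.03 g/L × 0.862 L = 3.47 g
glycerol: C1V1 = C2V2 → 0.259% ÷ 8.38% × 862 mL = 26.64 mL
IPTG: V = C2·V2/C1 = 0.878 mM × 862 mL ÷ 28.3 mM = 26.74 mL
cyanocobalamin: 0.925 mg/L × 0.862 L = 0.80 mg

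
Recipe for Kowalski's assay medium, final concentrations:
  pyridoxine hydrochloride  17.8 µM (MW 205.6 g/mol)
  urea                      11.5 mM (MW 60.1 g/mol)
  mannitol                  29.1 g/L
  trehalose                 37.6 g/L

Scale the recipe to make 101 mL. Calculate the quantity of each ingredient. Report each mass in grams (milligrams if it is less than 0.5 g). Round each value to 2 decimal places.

Working volume: 101 mL = 0.101 L.
pyridoxine hydrochloride: 17.8 µmol/L × 205.6 g/mol × 0.101 L ÷ 1000 = 0.37 mg
urea: 11.5 mmol/L × 60.1 mg/mmol × 0.101 L = 69.81 mg
mannitol: 29.1 g/L × 0.101 L = 2.94 g
trehalose: 37.6 g/L × 0.101 L = 3.80 g

pyridoxine hydrochloride 0.37 mg; urea 69.81 mg; mannitol 2.94 g; trehalose 3.80 g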